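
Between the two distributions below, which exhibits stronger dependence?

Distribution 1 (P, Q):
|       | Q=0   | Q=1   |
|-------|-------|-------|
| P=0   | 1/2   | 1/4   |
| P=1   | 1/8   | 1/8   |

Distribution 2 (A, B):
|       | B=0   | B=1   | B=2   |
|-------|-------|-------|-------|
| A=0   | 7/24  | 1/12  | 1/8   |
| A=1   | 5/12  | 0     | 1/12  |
Distribution 1 (P, Q):
Marginal P(P) (row sums):
  P(P=0) = 1/2 + 1/4 = 3/4
  P(P=1) = 1/8 + 1/8 = 1/4
Marginal P(Q) (column sums):
  P(Q=0) = 1/2 + 1/8 = 5/8
  P(Q=1) = 1/4 + 1/8 = 3/8

H(P) = -[(3/4)·log₂(3/4) + (1/4)·log₂(1/4)]
  = 0.3113 + 0.5000
  = 0.8113 bits
H(Q) = -[(5/8)·log₂(5/8) + (3/8)·log₂(3/8)]
  = 0.4238 + 0.5306
  = 0.9544 bits
H(P,Q) = -[(1/2)·log₂(1/2) + (1/4)·log₂(1/4) + (1/8)·log₂(1/8) + (1/8)·log₂(1/8)]
  = 0.5000 + 0.5000 + 0.3750 + 0.3750
  = 1.7500 bits

I(P;Q) = H(P) + H(Q) - H(P,Q)
  = 0.8113 + 0.9544 - 1.7500
  = 0.0157 bits

Distribution 2 (A, B):
Marginal P(A) (row sums):
  P(A=0) = 7/24 + 1/12 + 1/8 = 1/2
  P(A=1) = 5/12 + 0 + 1/12 = 1/2
Marginal P(B) (column sums):
  P(B=0) = 7/24 + 5/12 = 17/24
  P(B=1) = 1/12 + 0 = 1/12
  P(B=2) = 1/8 + 1/12 = 5/24

H(A) = -[(1/2)·log₂(1/2) + (1/2)·log₂(1/2)]
  = 0.5000 + 0.5000
  = 1.0000 bits
H(B) = -[(17/24)·log₂(17/24) + (1/12)·log₂(1/12) + (5/24)·log₂(5/24)]
  = 0.3524 + 0.2987 + 0.4715
  = 1.1226 bits
H(A,B) = -[(7/24)·log₂(7/24) + (1/12)·log₂(1/12) + (1/8)·log₂(1/8) + (5/12)·log₂(5/12) + (1/12)·log₂(1/12)]
  = 0.5185 + 0.2987 + 0.3750 + 0.5263 + 0.2987
  = 2.0172 bits

I(A;B) = H(A) + H(B) - H(A,B)
  = 1.0000 + 1.1226 - 2.0172
  = 0.1054 bits

I(A;B) = 0.1054 bits > I(P;Q) = 0.0157 bits, so (A, B) has the higher mutual information (stronger dependence).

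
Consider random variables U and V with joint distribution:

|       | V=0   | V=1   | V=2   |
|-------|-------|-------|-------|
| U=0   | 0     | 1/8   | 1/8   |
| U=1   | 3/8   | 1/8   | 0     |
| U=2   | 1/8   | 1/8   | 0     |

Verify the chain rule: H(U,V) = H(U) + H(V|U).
Left side:
H(U,V) = -[(1/8)·log₂(1/8) + (1/8)·log₂(1/8) + (3/8)·log₂(3/8) + (1/8)·log₂(1/8) + (1/8)·log₂(1/8) + (1/8)·log₂(1/8)]
  = 0.3750 + 0.3750 + 0.5306 + 0.3750 + 0.3750 + 0.3750
  = 2.4056 bits

Right side:
Marginal P(U) (row sums):
  P(U=0) = 0 + 1/8 + 1/8 = 1/4
  P(U=1) = 3/8 + 1/8 + 0 = 1/2
  P(U=2) = 1/8 + 1/8 + 0 = 1/4
H(U) = -[(1/4)·log₂(1/4) + (1/2)·log₂(1/2) + (1/4)·log₂(1/4)]
  = 0.5000 + 0.5000 + 0.5000
  = 1.5000 bits
H(V|U) = -Σ P(U,V)·log₂ P(V|U), where P(V|U) = P(U,V) / P(U)
  (cells with P(U,V) = 0 contribute 0)
  (U=0,V=1): P(V|U) = (1/8)/(1/4) = 1/2;  -(1/8)·log₂(1/2) = 0.1250
  (U=0,V=2): P(V|U) = (1/8)/(1/4) = 1/2;  -(1/8)·log₂(1/2) = 0.1250
  (U=1,V=0): P(V|U) = (3/8)/(1/2) = 3/4;  -(3/8)·log₂(3/4) = 0.1556
  (U=1,V=1): P(V|U) = (1/8)/(1/2) = 1/4;  -(1/8)·log₂(1/4) = 0.2500
  (U=2,V=0): P(V|U) = (1/8)/(1/4) = 1/2;  -(1/8)·log₂(1/2) = 0.1250
  (U=2,V=1): P(V|U) = (1/8)/(1/4) = 1/2;  -(1/8)·log₂(1/2) = 0.1250
H(V|U) = 0.1250 + 0.1250 + 0.1556 + 0.2500 + 0.1250 + 0.1250
  = 0.9056 bits
H(U) + H(V|U) = 1.5000 + 0.9056 = 2.4056 bits

Both sides equal 2.4056 bits, so the chain rule holds ✓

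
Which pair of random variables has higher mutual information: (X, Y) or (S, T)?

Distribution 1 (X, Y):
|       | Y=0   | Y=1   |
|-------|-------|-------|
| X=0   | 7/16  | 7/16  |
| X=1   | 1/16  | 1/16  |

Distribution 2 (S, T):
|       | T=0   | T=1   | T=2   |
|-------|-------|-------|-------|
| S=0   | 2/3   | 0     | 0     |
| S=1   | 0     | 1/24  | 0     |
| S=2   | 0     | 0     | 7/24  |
Distribution 1 (X, Y):
Marginal P(X) (row sums):
  P(X=0) = 7/16 + 7/16 = 7/8
  P(X=1) = 1/16 + 1/16 = 1/8
Marginal P(Y) (column sums):
  P(Y=0) = 7/16 + 1/16 = 1/2
  P(Y=1) = 7/16 + 1/16 = 1/2

H(X) = -[(7/8)·log₂(7/8) + (1/8)·log₂(1/8)]
  = 0.1686 + 0.3750
  = 0.5436 bits
H(Y) = -[(1/2)·log₂(1/2) + (1/2)·log₂(1/2)]
  = 0.5000 + 0.5000
  = 1.0000 bits
H(X,Y) = -[(7/16)·log₂(7/16) + (7/16)·log₂(7/16) + (1/16)·log₂(1/16) + (1/16)·log₂(1/16)]
  = 0.5218 + 0.5218 + 0.2500 + 0.2500
  = 1.5436 bits

I(X;Y) = H(X) + H(Y) - H(X,Y)
  = 0.5436 + 1.0000 - 1.5436
  = 0.0000 bits

Distribution 2 (S, T):
Marginal P(S) (row sums):
  P(S=0) = 2/3 + 0 + 0 = 2/3
  P(S=1) = 0 + 1/24 + 0 = 1/24
  P(S=2) = 0 + 0 + 7/24 = 7/24
Marginal P(T) (column sums):
  P(T=0) = 2/3 + 0 + 0 = 2/3
  P(T=1) = 0 + 1/24 + 0 = 1/24
  P(T=2) = 0 + 0 + 7/24 = 7/24

H(S) = -[(2/3)·log₂(2/3) + (1/24)·log₂(1/24) + (7/24)·log₂(7/24)]
  = 0.3900 + 0.1910 + 0.5185
  = 1.0995 bits
H(T) = -[(2/3)·log₂(2/3) + (1/24)·log₂(1/24) + (7/24)·log₂(7/24)]
  = 0.3900 + 0.1910 + 0.5185
  = 1.0995 bits
H(S,T) = -[(2/3)·log₂(2/3) + (1/24)·log₂(1/24) + (7/24)·log₂(7/24)]
  = 0.3900 + 0.1910 + 0.5185
  = 1.0995 bits

I(S;T) = H(S) + H(T) - H(S,T)
  = 1.0995 + 1.0995 - 1.0995
  = 1.0995 bits

I(S;T) = 1.0995 bits > I(X;Y) = 0.0000 bits, so (S, T) has the higher mutual information (stronger dependence).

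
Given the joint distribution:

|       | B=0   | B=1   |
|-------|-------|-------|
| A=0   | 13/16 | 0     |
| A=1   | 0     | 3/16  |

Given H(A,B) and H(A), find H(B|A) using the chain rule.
From the chain rule: H(A,B) = H(A) + H(B|A)
Therefore: H(B|A) = H(A,B) - H(A)

H(A,B) = -[(13/16)·log₂(13/16) + (3/16)·log₂(3/16)]
  = 0.2434 + 0.4528
  = 0.6962 bits
Marginal P(A) (row sums):
  P(A=0) = 13/16 + 0 = 13/16
  P(A=1) = 0 + 3/16 = 3/16
H(A) = -[(13/16)·log₂(13/16) + (3/16)·log₂(3/16)]
  = 0.2434 + 0.4528
  = 0.6962 bits

H(B|A) = 0.6962 - 0.6962 = 0.0000 bits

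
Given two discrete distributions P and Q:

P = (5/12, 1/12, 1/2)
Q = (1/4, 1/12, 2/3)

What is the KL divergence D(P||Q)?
D(P||Q) = Σ P(i) log₂(P(i)/Q(i))
  i=0: (5/12) × log₂((5/12)/(1/4)) = (5/12) × log₂(5/3) = 0.3071
  i=1: (1/12) × log₂((1/12)/(1/12)) = (1/12) × log₂(1) = 0.0000
  i=2: (1/2) × log₂((1/2)/(2/3)) = (1/2) × log₂(3/4) = -0.2075
D(P||Q) = 0.3071 + 0.0000 - 0.2075
  = 0.0996 bits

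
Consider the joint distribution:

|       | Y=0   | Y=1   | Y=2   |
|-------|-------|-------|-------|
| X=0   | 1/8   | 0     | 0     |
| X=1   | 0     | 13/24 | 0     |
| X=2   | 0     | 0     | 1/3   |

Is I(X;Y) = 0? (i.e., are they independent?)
Marginal P(X) (row sums):
  P(X=0) = 1/8 + 0 + 0 = 1/8
  P(X=1) = 0 + 13/24 + 0 = 13/24
  P(X=2) = 0 + 0 + 1/3 = 1/3
Marginal P(Y) (column sums):
  P(Y=0) = 1/8 + 0 + 0 = 1/8
  P(Y=1) = 0 + 13/24 + 0 = 13/24
  P(Y=2) = 0 + 0 + 1/3 = 1/3

X and Y are independent iff P(X=i,Y=j) = P(X=i)·P(Y=j) for every cell.
  P(X=0)·P(Y=0) = 1/8 × 1/8 = 1/64, but P(X=0,Y=0) = 1/8 ✗

No, X and Y are not independent. Quantitatively, I(X;Y) > 0:

H(X) = -[(1/8)·log₂(1/8) + (13/24)·log₂(13/24) + (1/3)·log₂(1/3)]
  = 0.3750 + 0.4791 + 0.5283
  = 1.3824 bits
H(Y) = -[(1/8)·log₂(1/8) + (13/24)·log₂(13/24) + (1/3)·log₂(1/3)]
  = 0.3750 + 0.4791 + 0.5283
  = 1.3824 bits
H(X,Y) = -[(1/8)·log₂(1/8) + (13/24)·log₂(13/24) + (1/3)·log₂(1/3)]
  = 0.3750 + 0.4791 + 0.5283
  = 1.3824 bits
I(X;Y) = H(X) + H(Y) - H(X,Y) = 1.3824 + 1.3824 - 1.3824 = 1.3824 bits > 0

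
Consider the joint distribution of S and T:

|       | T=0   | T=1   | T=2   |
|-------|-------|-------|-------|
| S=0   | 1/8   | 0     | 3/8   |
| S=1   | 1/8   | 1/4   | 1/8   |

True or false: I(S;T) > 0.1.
Marginal P(S) (row sums):
  P(S=0) = 1/8 + 0 + 3/8 = 1/2
  P(S=1) = 1/8 + 1/4 + 1/8 = 1/2
Marginal P(T) (column sums):
  P(T=0) = 1/8 + 1/8 = 1/4
  P(T=1) = 0 + 1/4 = 1/4
  P(T=2) = 3/8 + 1/8 = 1/2

H(S) = -[(1/2)·log₂(1/2) + (1/2)·log₂(1/2)]
  = 0.5000 + 0.5000
  = 1.0000 bits
H(T) = -[(1/4)·log₂(1/4) + (1/4)·log₂(1/4) + (1/2)·log₂(1/2)]
  = 0.5000 + 0.5000 + 0.5000
  = 1.5000 bits
H(S,T) = -[(1/8)·log₂(1/8) + (3/8)·log₂(3/8) + (1/8)·log₂(1/8) + (1/4)·log₂(1/4) + (1/8)·log₂(1/8)]
  = 0.3750 + 0.5306 + 0.3750 + 0.5000 + 0.3750
  = 2.1556 bits

I(S;T) = H(S) + H(T) - H(S,T)
  = 1.0000 + 1.5000 - 2.1556
  = 0.3444 bits

True. I(S;T) = 0.3444 bits, which is > 0.1 bits.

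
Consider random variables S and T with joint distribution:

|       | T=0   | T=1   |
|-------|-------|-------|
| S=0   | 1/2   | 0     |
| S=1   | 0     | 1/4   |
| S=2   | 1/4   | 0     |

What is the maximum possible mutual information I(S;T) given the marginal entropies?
The upper bound on mutual information is I(S;T) ≤ min(H(S), H(T)).

Marginal P(S) (row sums):
  P(S=0) = 1/2 + 0 = 1/2
  P(S=1) = 0 + 1/4 = 1/4
  P(S=2) = 1/4 + 0 = 1/4
Marginal P(T) (column sums):
  P(T=0) = 1/2 + 0 + 1/4 = 3/4
  P(T=1) = 0 + 1/4 + 0 = 1/4

H(S) = -[(1/2)·log₂(1/2) + (1/4)·log₂(1/4) + (1/4)·log₂(1/4)]
  = 0.5000 + 0.5000 + 0.5000
  = 1.5000 bits
H(T) = -[(3/4)·log₂(3/4) + (1/4)·log₂(1/4)]
  = 0.3113 + 0.5000
  = 0.8113 bits

Maximum possible I(S;T) = min(1.5000, 0.8113) = 0.8113 bits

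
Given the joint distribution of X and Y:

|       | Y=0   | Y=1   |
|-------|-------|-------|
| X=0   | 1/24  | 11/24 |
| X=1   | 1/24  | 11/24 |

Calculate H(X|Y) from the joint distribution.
Marginal P(Y) (column sums):
  P(Y=0) = 1/24 + 1/24 = 1/12
  P(Y=1) = 11/24 + 11/24 = 11/12

H(X|Y) = -Σ P(X,Y)·log₂ P(X|Y), where P(X|Y) = P(X,Y) / P(Y)
  (X=0,Y=0): P(X|Y) = (1/24)/(1/12) = 1/2;  -(1/24)·log₂(1/2) = 0.0417
  (X=0,Y=1): P(X|Y) = (11/24)/(11/12) = 1/2;  -(11/24)·log₂(1/2) = 0.4583
  (X=1,Y=0): P(X|Y) = (1/24)/(1/12) = 1/2;  -(1/24)·log₂(1/2) = 0.0417
  (X=1,Y=1): P(X|Y) = (11/24)/(11/12) = 1/2;  -(11/24)·log₂(1/2) = 0.4583
H(X|Y) = 0.0417 + 0.4583 + 0.0417 + 0.4583
  = 1.0000 bits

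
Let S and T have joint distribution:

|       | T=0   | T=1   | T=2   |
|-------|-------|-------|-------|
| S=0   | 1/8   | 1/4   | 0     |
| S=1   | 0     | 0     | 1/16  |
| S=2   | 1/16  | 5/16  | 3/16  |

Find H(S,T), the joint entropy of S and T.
H(S,T) = -Σ P(S,T) log₂ P(S,T), summed over the non-zero cells:
H(S,T) = -[(1/8)·log₂(1/8) + (1/4)·log₂(1/4) + (1/16)·log₂(1/16) + (1/16)·log₂(1/16) + (5/16)·log₂(5/16) + (3/16)·log₂(3/16)]
  = 0.3750 + 0.5000 + 0.2500 + 0.2500 + 0.5244 + 0.4528
  = 2.3522 bits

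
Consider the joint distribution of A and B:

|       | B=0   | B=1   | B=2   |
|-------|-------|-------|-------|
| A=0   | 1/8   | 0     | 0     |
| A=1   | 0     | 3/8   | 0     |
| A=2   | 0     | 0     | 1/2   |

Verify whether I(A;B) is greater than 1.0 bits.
Marginal P(A) (row sums):
  P(A=0) = 1/8 + 0 + 0 = 1/8
  P(A=1) = 0 + 3/8 + 0 = 3/8
  P(A=2) = 0 + 0 + 1/2 = 1/2
Marginal P(B) (column sums):
  P(B=0) = 1/8 + 0 + 0 = 1/8
  P(B=1) = 0 + 3/8 + 0 = 3/8
  P(B=2) = 0 + 0 + 1/2 = 1/2

H(A) = -[(1/8)·log₂(1/8) + (3/8)·log₂(3/8) + (1/2)·log₂(1/2)]
  = 0.3750 + 0.5306 + 0.5000
  = 1.4056 bits
H(B) = -[(1/8)·log₂(1/8) + (3/8)·log₂(3/8) + (1/2)·log₂(1/2)]
  = 0.3750 + 0.5306 + 0.5000
  = 1.4056 bits
H(A,B) = -[(1/8)·log₂(1/8) + (3/8)·log₂(3/8) + (1/2)·log₂(1/2)]
  = 0.3750 + 0.5306 + 0.5000
  = 1.4056 bits

I(A;B) = H(A) + H(B) - H(A,B)
  = 1.4056 + 1.4056 - 1.4056
  = 1.4056 bits

Yes. I(A;B) = 1.4056 bits, which is > 1.0 bits.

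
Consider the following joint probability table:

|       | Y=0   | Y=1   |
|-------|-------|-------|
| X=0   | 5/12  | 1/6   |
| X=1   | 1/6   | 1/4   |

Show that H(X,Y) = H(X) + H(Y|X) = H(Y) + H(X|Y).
Marginal P(X) (row sums):
  P(X=0) = 5/12 + 1/6 = 7/12
  P(X=1) = 1/6 + 1/4 = 5/12
Marginal P(Y) (column sums):
  P(Y=0) = 5/12 + 1/6 = 7/12
  P(Y=1) = 1/6 + 1/4 = 5/12

Decomposition 1: H(X) + H(Y|X)
H(X) = -[(7/12)·log₂(7/12) + (5/12)·log₂(5/12)]
  = 0.4536 + 0.5263
  = 0.9799 bits
H(Y|X) = -Σ P(X,Y)·log₂ P(Y|X), where P(Y|X) = P(X,Y) / P(X)
  (X=0,Y=0): P(Y|X) = (5/12)/(7/12) = 5/7;  -(5/12)·log₂(5/7) = 0.2023
  (X=0,Y=1): P(Y|X) = (1/6)/(7/12) = 2/7;  -(1/6)·log₂(2/7) = 0.3012
  (X=1,Y=0): P(Y|X) = (1/6)/(5/12) = 2/5;  -(1/6)·log₂(2/5) = 0.2203
  (X=1,Y=1): P(Y|X) = (1/4)/(5/12) = 3/5;  -(1/4)·log₂(3/5) = 0.1842
H(Y|X) = 0.2023 + 0.3012 + 0.2203 + 0.1842
  = 0.9080 bits
H(X) + H(Y|X) = 0.9799 + 0.9080 = 1.8879 bits

Decomposition 2: H(Y) + H(X|Y)
H(Y) = -[(7/12)·log₂(7/12) + (5/12)·log₂(5/12)]
  = 0.4536 + 0.5263
  = 0.9799 bits
H(X|Y) = -Σ P(X,Y)·log₂ P(X|Y), where P(X|Y) = P(X,Y) / P(Y)
  (X=0,Y=0): P(X|Y) = (5/12)/(7/12) = 5/7;  -(5/12)·log₂(5/7) = 0.2023
  (X=0,Y=1): P(X|Y) = (1/6)/(5/12) = 2/5;  -(1/6)·log₂(2/5) = 0.2203
  (X=1,Y=0): P(X|Y) = (1/6)/(7/12) = 2/7;  -(1/6)·log₂(2/7) = 0.3012
  (X=1,Y=1): P(X|Y) = (1/4)/(5/12) = 3/5;  -(1/4)·log₂(3/5) = 0.1842
H(X|Y) = 0.2023 + 0.2203 + 0.3012 + 0.1842
  = 0.9080 bits
H(Y) + H(X|Y) = 0.9799 + 0.9080 = 1.8879 bits

Direct computation of the joint entropy:
H(X,Y) = -[(5/12)·log₂(5/12) + (1/6)·log₂(1/6) + (1/6)·log₂(1/6) + (1/4)·log₂(1/4)]
  = 0.5263 + 0.4308 + 0.4308 + 0.5000
  = 1.8879 bits

All three agree: H(X,Y) = 1.8879 bits ✓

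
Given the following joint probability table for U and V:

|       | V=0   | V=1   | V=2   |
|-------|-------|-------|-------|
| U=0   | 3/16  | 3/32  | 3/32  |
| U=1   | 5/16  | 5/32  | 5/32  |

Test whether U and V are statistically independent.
Marginal P(U) (row sums):
  P(U=0) = 3/16 + 3/32 + 3/32 = 3/8
  P(U=1) = 5/16 + 5/32 + 5/32 = 5/8
Marginal P(V) (column sums):
  P(V=0) = 3/16 + 5/16 = 1/2
  P(V=1) = 3/32 + 5/32 = 1/4
  P(V=2) = 3/32 + 5/32 = 1/4

U and V are independent iff P(U=i,V=j) = P(U=i)·P(V=j) for every cell.
  P(U=0)·P(V=0) = 3/8 × 1/2 = 3/16 = P(U=0,V=0) ✓
  P(U=0)·P(V=1) = 3/8 × 1/4 = 3/32 = P(U=0,V=1) ✓
  P(U=0)·P(V=2) = 3/8 × 1/4 = 3/32 = P(U=0,V=2) ✓
  P(U=1)·P(V=0) = 5/8 × 1/2 = 5/16 = P(U=1,V=0) ✓
  P(U=1)·P(V=1) = 5/8 × 1/4 = 5/32 = P(U=1,V=1) ✓
  P(U=1)·P(V=2) = 5/8 × 1/4 = 5/32 = P(U=1,V=2) ✓

Yes, U and V are independent: every cell factors, so I(U;V) = 0 bits.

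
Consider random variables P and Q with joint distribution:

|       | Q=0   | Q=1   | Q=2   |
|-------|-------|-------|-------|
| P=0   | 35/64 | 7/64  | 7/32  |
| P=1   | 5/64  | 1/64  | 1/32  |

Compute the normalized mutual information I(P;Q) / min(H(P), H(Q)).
Marginal P(P) (row sums):
  P(P=0) = 35/64 + 7/64 + 7/32 = 7/8
  P(P=1) = 5/64 + 1/64 + 1/32 = 1/8
Marginal P(Q) (column sums):
  P(Q=0) = 35/64 + 5/64 = 5/8
  P(Q=1) = 7/64 + 1/64 = 1/8
  P(Q=2) = 7/32 + 1/32 = 1/4

H(P) = -[(7/8)·log₂(7/8) + (1/8)·log₂(1/8)]
  = 0.1686 + 0.3750
  = 0.5436 bits
H(Q) = -[(5/8)·log₂(5/8) + (1/8)·log₂(1/8) + (1/4)·log₂(1/4)]
  = 0.4238 + 0.3750 + 0.5000
  = 1.2988 bits
H(P,Q) = -[(35/64)·log₂(35/64) + (7/64)·log₂(7/64) + (7/32)·log₂(7/32) + (5/64)·log₂(5/64) + (1/64)·log₂(1/64) + (1/32)·log₂(1/32)]
  = 0.4762 + 0.3492 + 0.4796 + 0.2873 + 0.0938 + 0.1563
  = 1.8424 bits

I(P;Q) = H(P) + H(Q) - H(P,Q)
  = 0.5436 + 1.2988 - 1.8424
  = 0.0000 bits

min(H(P), H(Q)) = min(0.5436, 1.2988) = 0.5436 bits
Normalized MI = 0.0000 / 0.5436 = 0.0000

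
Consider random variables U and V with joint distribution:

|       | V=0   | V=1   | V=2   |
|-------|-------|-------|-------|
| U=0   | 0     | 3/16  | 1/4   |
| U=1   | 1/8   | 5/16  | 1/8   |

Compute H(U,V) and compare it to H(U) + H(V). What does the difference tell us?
Marginal P(U) (row sums):
  P(U=0) = 0 + 3/16 + 1/4 = 7/16
  P(U=1) = 1/8 + 5/16 + 1/8 = 9/16
Marginal P(V) (column sums):
  P(V=0) = 0 + 1/8 = 1/8
  P(V=1) = 3/16 + 5/16 = 1/2
  P(V=2) = 1/4 + 1/8 = 3/8

H(U,V) = -[(3/16)·log₂(3/16) + (1/4)·log₂(1/4) + (1/8)·log₂(1/8) + (5/16)·log₂(5/16) + (1/8)·log₂(1/8)]
  = 0.4528 + 0.5000 + 0.3750 + 0.5244 + 0.3750
  = 2.2272 bits
H(U) = -[(7/16)·log₂(7/16) + (9/16)·log₂(9/16)]
  = 0.5218 + 0.4669
  = 0.9887 bits
H(V) = -[(1/8)·log₂(1/8) + (1/2)·log₂(1/2) + (3/8)·log₂(3/8)]
  = 0.3750 + 0.5000 + 0.5306
  = 1.4056 bits

H(U) + H(V) = 0.9887 + 1.4056 = 2.3943 bits
Difference: H(U) + H(V) - H(U,V) = 2.3943 - 2.2272 = 0.1671 bits = I(U;V)

The difference is the mutual information; it is positive here, so U and V are dependent (knowing one reduces uncertainty about the other by 0.1671 bits).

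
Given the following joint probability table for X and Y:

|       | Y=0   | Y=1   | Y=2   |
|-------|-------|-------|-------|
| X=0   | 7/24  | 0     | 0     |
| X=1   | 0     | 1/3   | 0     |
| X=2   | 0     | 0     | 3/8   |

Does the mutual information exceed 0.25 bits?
Marginal P(X) (row sums):
  P(X=0) = 7/24 + 0 + 0 = 7/24
  P(X=1) = 0 + 1/3 + 0 = 1/3
  P(X=2) = 0 + 0 + 3/8 = 3/8
Marginal P(Y) (column sums):
  P(Y=0) = 7/24 + 0 + 0 = 7/24
  P(Y=1) = 0 + 1/3 + 0 = 1/3
  P(Y=2) = 0 + 0 + 3/8 = 3/8

H(X) = -[(7/24)·log₂(7/24) + (1/3)·log₂(1/3) + (3/8)·log₂(3/8)]
  = 0.5185 + 0.5283 + 0.5306
  = 1.5774 bits
H(Y) = -[(7/24)·log₂(7/24) + (1/3)·log₂(1/3) + (3/8)·log₂(3/8)]
  = 0.5185 + 0.5283 + 0.5306
  = 1.5774 bits
H(X,Y) = -[(7/24)·log₂(7/24) + (1/3)·log₂(1/3) + (3/8)·log₂(3/8)]
  = 0.5185 + 0.5283 + 0.5306
  = 1.5774 bits

I(X;Y) = H(X) + H(Y) - H(X,Y)
  = 1.5774 + 1.5774 - 1.5774
  = 1.5774 bits

Yes. I(X;Y) = 1.5774 bits, which is > 0.25 bits.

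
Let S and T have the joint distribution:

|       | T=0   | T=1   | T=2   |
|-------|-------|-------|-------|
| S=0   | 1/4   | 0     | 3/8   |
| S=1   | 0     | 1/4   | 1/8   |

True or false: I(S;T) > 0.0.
Marginal P(S) (row sums):
  P(S=0) = 1/4 + 0 + 3/8 = 5/8
  P(S=1) = 0 + 1/4 + 1/8 = 3/8
Marginal P(T) (column sums):
  P(T=0) = 1/4 + 0 = 1/4
  P(T=1) = 0 + 1/4 = 1/4
  P(T=2) = 3/8 + 1/8 = 1/2

H(S) = -[(5/8)·log₂(5/8) + (3/8)·log₂(3/8)]
  = 0.4238 + 0.5306
  = 0.9544 bits
H(T) = -[(1/4)·log₂(1/4) + (1/4)·log₂(1/4) + (1/2)·log₂(1/2)]
  = 0.5000 + 0.5000 + 0.5000
  = 1.5000 bits
H(S,T) = -[(1/4)·log₂(1/4) + (3/8)·log₂(3/8) + (1/4)·log₂(1/4) + (1/8)·log₂(1/8)]
  = 0.5000 + 0.5306 + 0.5000 + 0.3750
  = 1.9056 bits

I(S;T) = H(S) + H(T) - H(S,T)
  = 0.9544 + 1.5000 - 1.9056
  = 0.5488 bits

True. I(S;T) = 0.5488 bits, which is > 0.0 bits.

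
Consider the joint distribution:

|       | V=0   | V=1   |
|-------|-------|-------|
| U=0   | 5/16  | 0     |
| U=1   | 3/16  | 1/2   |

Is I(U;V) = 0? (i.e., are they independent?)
Marginal P(U) (row sums):
  P(U=0) = 5/16 + 0 = 5/16
  P(U=1) = 3/16 + 1/2 = 11/16
Marginal P(V) (column sums):
  P(V=0) = 5/16 + 3/16 = 1/2
  P(V=1) = 0 + 1/2 = 1/2

U and V are independent iff P(U=i,V=j) = P(U=i)·P(V=j) for every cell.
  P(U=0)·P(V=0) = 5/16 × 1/2 = 5/32, but P(U=0,V=0) = 5/16 ✗

No, U and V are not independent. Quantitatively, I(U;V) > 0:

H(U) = -[(5/16)·log₂(5/16) + (11/16)·log₂(11/16)]
  = 0.5244 + 0.3716
  = 0.8960 bits
H(V) = -[(1/2)·log₂(1/2) + (1/2)·log₂(1/2)]
  = 0.5000 + 0.5000
  = 1.0000 bits
H(U,V) = -[(5/16)·log₂(5/16) + (3/16)·log₂(3/16) + (1/2)·log₂(1/2)]
  = 0.5244 + 0.4528 + 0.5000
  = 1.4772 bits
I(U;V) = H(U) + H(V) - H(U,V) = 0.8960 + 1.0000 - 1.4772 = 0.4188 bits > 0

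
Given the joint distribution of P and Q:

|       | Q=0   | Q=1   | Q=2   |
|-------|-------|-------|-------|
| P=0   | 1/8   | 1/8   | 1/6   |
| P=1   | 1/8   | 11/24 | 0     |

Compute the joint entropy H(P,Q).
H(P,Q) = -Σ P(P,Q) log₂ P(P,Q), summed over the non-zero cells:
H(P,Q) = -[(1/8)·log₂(1/8) + (1/8)·log₂(1/8) + (1/6)·log₂(1/6) + (1/8)·log₂(1/8) + (11/24)·log₂(11/24)]
  = 0.3750 + 0.3750 + 0.4308 + 0.3750 + 0.5159
  = 2.0717 bits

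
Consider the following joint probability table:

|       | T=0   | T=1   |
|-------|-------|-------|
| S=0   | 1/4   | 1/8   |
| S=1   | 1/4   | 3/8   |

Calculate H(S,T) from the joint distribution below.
H(S,T) = -Σ P(S,T) log₂ P(S,T), summed over the non-zero cells:
H(S,T) = -[(1/4)·log₂(1/4) + (1/8)·log₂(1/8) + (1/4)·log₂(1/4) + (3/8)·log₂(3/8)]
  = 0.5000 + 0.3750 + 0.5000 + 0.5306
  = 1.9056 bits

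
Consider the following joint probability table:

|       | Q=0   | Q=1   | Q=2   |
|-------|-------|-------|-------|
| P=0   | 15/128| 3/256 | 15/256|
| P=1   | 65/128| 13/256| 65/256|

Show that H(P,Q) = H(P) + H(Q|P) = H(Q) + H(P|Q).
Marginal P(P) (row sums):
  P(P=0) = 15/128 + 3/256 + 15/256 = 3/16
  P(P=1) = 65/128 + 13/256 + 65/256 = 13/16
Marginal P(Q) (column sums):
  P(Q=0) = 15/128 + 65/128 = 5/8
  P(Q=1) = 3/256 + 13/256 = 1/16
  P(Q=2) = 15/256 + 65/256 = 5/16

Decomposition 1: H(P) + H(Q|P)
H(P) = -[(3/16)·log₂(3/16) + (13/16)·log₂(13/16)]
  = 0.4528 + 0.2434
  = 0.6962 bits
H(Q|P) = -Σ P(P,Q)·log₂ P(Q|P), where P(Q|P) = P(P,Q) / P(P)
  (P=0,Q=0): P(Q|P) = (15/128)/(3/16) = 5/8;  -(15/128)·log₂(5/8) = 0.0795
  (P=0,Q=1): P(Q|P) = (3/256)/(3/16) = 1/16;  -(3/256)·log₂(1/16) = 0.0469
  (P=0,Q=2): P(Q|P) = (15/256)/(3/16) = 5/16;  -(15/256)·log₂(5/16) = 0.0983
  (P=1,Q=0): P(Q|P) = (65/128)/(13/16) = 5/8;  -(65/128)·log₂(5/8) = 0.3443
  (P=1,Q=1): P(Q|P) = (13/256)/(13/16) = 1/16;  -(13/256)·log₂(1/16) = 0.2031
  (P=1,Q=2): P(Q|P) = (65/256)/(13/16) = 5/16;  -(65/256)·log₂(5/16) = 0.4261
H(Q|P) = 0.0795 + 0.0469 + 0.0983 + 0.3443 + 0.2031 + 0.4261
  = 1.1982 bits
H(P) + H(Q|P) = 0.6962 + 1.1982 = 1.8944 bits

Decomposition 2: H(Q) + H(P|Q)
H(Q) = -[(5/8)·log₂(5/8) + (1/16)·log₂(1/16) + (5/16)·log₂(5/16)]
  = 0.4238 + 0.2500 + 0.5244
  = 1.1982 bits
H(P|Q) = -Σ P(P,Q)·log₂ P(P|Q), where P(P|Q) = P(P,Q) / P(Q)
  (P=0,Q=0): P(P|Q) = (15/128)/(5/8) = 3/16;  -(15/128)·log₂(3/16) = 0.2830
  (P=0,Q=1): P(P|Q) = (3/256)/(1/16) = 3/16;  -(3/256)·log₂(3/16) = 0.0283
  (P=0,Q=2): P(P|Q) = (15/256)/(5/16) = 3/16;  -(15/256)·log₂(3/16) = 0.1415
  (P=1,Q=0): P(P|Q) = (65/128)/(5/8) = 13/16;  -(65/128)·log₂(13/16) = 0.1521
  (P=1,Q=1): P(P|Q) = (13/256)/(1/16) = 13/16;  -(13/256)·log₂(13/16) = 0.0152
  (P=1,Q=2): P(P|Q) = (65/256)/(5/16) = 13/16;  -(65/256)·log₂(13/16) = 0.0761
H(P|Q) = 0.2830 + 0.0283 + 0.1415 + 0.1521 + 0.0152 + 0.0761
  = 0.6962 bits
H(Q) + H(P|Q) = 1.1982 + 0.6962 = 1.8944 bits

Direct computation of the joint entropy:
H(P,Q) = -[(15/128)·log₂(15/128) + (3/256)·log₂(3/256) + (15/256)·log₂(15/256) + (65/128)·log₂(65/128) + (13/256)·log₂(13/256) + (65/256)·log₂(65/256)]
  = 0.3625 + 0.0752 + 0.2398 + 0.4965 + 0.2183 + 0.5021
  = 1.8944 bits

All three agree: H(P,Q) = 1.8944 bits ✓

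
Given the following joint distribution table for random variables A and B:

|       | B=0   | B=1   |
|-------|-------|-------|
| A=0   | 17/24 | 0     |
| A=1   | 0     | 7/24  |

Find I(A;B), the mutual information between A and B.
Marginal P(A) (row sums):
  P(A=0) = 17/24 + 0 = 17/24
  P(A=1) = 0 + 7/24 = 7/24
Marginal P(B) (column sums):
  P(B=0) = 17/24 + 0 = 17/24
  P(B=1) = 0 + 7/24 = 7/24

H(A) = -[(17/24)·log₂(17/24) + (7/24)·log₂(7/24)]
  = 0.3524 + 0.5185
  = 0.8709 bits
H(B) = -[(17/24)·log₂(17/24) + (7/24)·log₂(7/24)]
  = 0.3524 + 0.5185
  = 0.8709 bits
H(A,B) = -[(17/24)·log₂(17/24) + (7/24)·log₂(7/24)]
  = 0.3524 + 0.5185
  = 0.8709 bits

I(A;B) = H(A) + H(B) - H(A,B)
  = 0.8709 + 0.8709 - 0.8709
  = 0.8709 bits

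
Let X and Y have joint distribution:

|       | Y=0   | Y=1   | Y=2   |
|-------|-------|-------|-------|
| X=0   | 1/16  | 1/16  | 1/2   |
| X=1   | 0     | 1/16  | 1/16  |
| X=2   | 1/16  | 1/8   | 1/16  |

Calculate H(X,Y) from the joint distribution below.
H(X,Y) = -Σ P(X,Y) log₂ P(X,Y), summed over the non-zero cells:
H(X,Y) = -[(1/16)·log₂(1/16) + (1/16)·log₂(1/16) + (1/2)·log₂(1/2) + (1/16)·log₂(1/16) + (1/16)·log₂(1/16) + (1/16)·log₂(1/16) + (1/8)·log₂(1/8) + (1/16)·log₂(1/16)]
  = 0.2500 + 0.2500 + 0.5000 + 0.2500 + 0.2500 + 0.2500 + 0.3750 + 0.2500
  = 2.3750 bits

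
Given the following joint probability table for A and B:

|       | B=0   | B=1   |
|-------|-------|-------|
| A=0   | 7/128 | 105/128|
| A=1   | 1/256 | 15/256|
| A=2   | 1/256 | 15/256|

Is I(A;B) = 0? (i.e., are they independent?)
Marginal P(A) (row sums):
  P(A=0) = 7/128 + 105/128 = 7/8
  P(A=1) = 1/256 + 15/256 = 1/16
  P(A=2) = 1/256 + 15/256 = 1/16
Marginal P(B) (column sums):
  P(B=0) = 7/128 + 1/256 + 1/256 = 1/16
  P(B=1) = 105/128 + 15/256 + 15/256 = 15/16

A and B are independent iff P(A=i,B=j) = P(A=i)·P(B=j) for every cell.
  P(A=0)·P(B=0) = 7/8 × 1/16 = 7/128 = P(A=0,B=0) ✓
  P(A=0)·P(B=1) = 7/8 × 15/16 = 105/128 = P(A=0,B=1) ✓
  P(A=1)·P(B=0) = 1/16 × 1/16 = 1/256 = P(A=1,B=0) ✓
  P(A=1)·P(B=1) = 1/16 × 15/16 = 15/256 = P(A=1,B=1) ✓
  P(A=2)·P(B=0) = 1/16 × 1/16 = 1/256 = P(A=2,B=0) ✓
  P(A=2)·P(B=1) = 1/16 × 15/16 = 15/256 = P(A=2,B=1) ✓

Yes, A and B are independent: every cell factors, so I(A;B) = 0 bits.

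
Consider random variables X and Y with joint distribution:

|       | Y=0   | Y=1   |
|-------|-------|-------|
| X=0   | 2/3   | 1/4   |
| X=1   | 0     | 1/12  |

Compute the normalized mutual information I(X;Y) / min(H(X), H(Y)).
Marginal P(X) (row sums):
  P(X=0) = 2/3 + 1/4 = 11/12
  P(X=1) = 0 + 1/12 = 1/12
Marginal P(Y) (column sums):
  P(Y=0) = 2/3 + 0 = 2/3
  P(Y=1) = 1/4 + 1/12 = 1/3

H(X) = -[(11/12)·log₂(11/12) + (1/12)·log₂(1/12)]
  = 0.1151 + 0.2987
  = 0.4138 bits
H(Y) = -[(2/3)·log₂(2/3) + (1/3)·log₂(1/3)]
  = 0.3900 + 0.5283
  = 0.9183 bits
H(X,Y) = -[(2/3)·log₂(2/3) + (1/4)·log₂(1/4) + (1/12)·log₂(1/12)]
  = 0.3900 + 0.5000 + 0.2987
  = 1.1887 bits

I(X;Y) = H(X) + H(Y) - H(X,Y)
  = 0.4138 + 0.9183 - 1.1887
  = 0.1434 bits

min(H(X), H(Y)) = min(0.4138, 0.9183) = 0.4138 bits
Normalized MI = 0.1434 / 0.4138 = 0.3465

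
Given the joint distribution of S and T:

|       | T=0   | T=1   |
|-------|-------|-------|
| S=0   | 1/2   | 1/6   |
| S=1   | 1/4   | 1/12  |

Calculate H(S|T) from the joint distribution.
Marginal P(T) (column sums):
  P(T=0) = 1/2 + 1/4 = 3/4
  P(T=1) = 1/6 + 1/12 = 1/4

H(S|T) = -Σ P(S,T)·log₂ P(S|T), where P(S|T) = P(S,T) / P(T)
  (S=0,T=0): P(S|T) = (1/2)/(3/4) = 2/3;  -(1/2)·log₂(2/3) = 0.2925
  (S=0,T=1): P(S|T) = (1/6)/(1/4) = 2/3;  -(1/6)·log₂(2/3) = 0.0975
  (S=1,T=0): P(S|T) = (1/4)/(3/4) = 1/3;  -(1/4)·log₂(1/3) = 0.3962
  (S=1,T=1): P(S|T) = (1/12)/(1/4) = 1/3;  -(1/12)·log₂(1/3) = 0.1321
H(S|T) = 0.2925 + 0.0975 + 0.3962 + 0.1321
  = 0.9183 bits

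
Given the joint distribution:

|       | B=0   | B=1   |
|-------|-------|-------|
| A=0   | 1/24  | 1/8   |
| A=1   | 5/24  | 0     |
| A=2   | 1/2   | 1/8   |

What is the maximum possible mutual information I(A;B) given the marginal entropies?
The upper bound on mutual information is I(A;B) ≤ min(H(A), H(B)).

Marginal P(A) (row sums):
  P(A=0) = 1/24 + 1/8 = 1/6
  P(A=1) = 5/24 + 0 = 5/24
  P(A=2) = 1/2 + 1/8 = 5/8
Marginal P(B) (column sums):
  P(B=0) = 1/24 + 5/24 + 1/2 = 3/4
  P(B=1) = 1/8 + 0 + 1/8 = 1/4

H(A) = -[(1/6)·log₂(1/6) + (5/24)·log₂(5/24) + (5/8)·log₂(5/8)]
  = 0.4308 + 0.4715 + 0.4238
  = 1.3261 bits
H(B) = -[(3/4)·log₂(3/4) + (1/4)·log₂(1/4)]
  = 0.3113 + 0.5000
  = 0.8113 bits

Maximum possible I(A;B) = min(1.3261, 0.8113) = 0.8113 bits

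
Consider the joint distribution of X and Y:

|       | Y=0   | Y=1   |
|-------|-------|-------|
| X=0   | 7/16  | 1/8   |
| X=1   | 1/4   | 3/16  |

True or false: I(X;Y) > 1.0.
Marginal P(X) (row sums):
  P(X=0) = 7/16 + 1/8 = 9/16
  P(X=1) = 1/4 + 3/16 = 7/16
Marginal P(Y) (column sums):
  P(Y=0) = 7/16 + 1/4 = 11/16
  P(Y=1) = 1/8 + 3/16 = 5/16

H(X) = -[(9/16)·log₂(9/16) + (7/16)·log₂(7/16)]
  = 0.4669 + 0.5218
  = 0.9887 bits
H(Y) = -[(11/16)·log₂(11/16) + (5/16)·log₂(5/16)]
  = 0.3716 + 0.5244
  = 0.8960 bits
H(X,Y) = -[(7/16)·log₂(7/16) + (1/8)·log₂(1/8) + (1/4)·log₂(1/4) + (3/16)·log₂(3/16)]
  = 0.5218 + 0.3750 + 0.5000 + 0.4528
  = 1.8496 bits

I(X;Y) = H(X) + H(Y) - H(X,Y)
  = 0.9887 + 0.8960 - 1.8496
  = 0.0351 bits

False. I(X;Y) = 0.0351 bits, which is ≤ 1.0 bits.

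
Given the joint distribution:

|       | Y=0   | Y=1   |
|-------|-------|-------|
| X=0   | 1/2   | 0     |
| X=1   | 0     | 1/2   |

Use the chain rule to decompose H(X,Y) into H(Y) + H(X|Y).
By the chain rule: H(X,Y) = H(Y) + H(X|Y)

Marginal P(Y) (column sums):
  P(Y=0) = 1/2 + 0 = 1/2
  P(Y=1) = 0 + 1/2 = 1/2
H(Y) = -[(1/2)·log₂(1/2) + (1/2)·log₂(1/2)]
  = 0.5000 + 0.5000
  = 1.0000 bits
H(X|Y) = -Σ P(X,Y)·log₂ P(X|Y), where P(X|Y) = P(X,Y) / P(Y)
  (cells with P(X,Y) = 0 contribute 0)
  (X=0,Y=0): P(X|Y) = (1/2)/(1/2) = 1;  -(1/2)·log₂(1) = 0.0000
  (X=1,Y=1): P(X|Y) = (1/2)/(1/2) = 1;  -(1/2)·log₂(1) = 0.0000
H(X|Y) = 0.0000 + 0.0000
  = 0.0000 bits

H(X,Y) = H(Y) + H(X|Y) = 1.0000 + 0.0000 = 1.0000 bits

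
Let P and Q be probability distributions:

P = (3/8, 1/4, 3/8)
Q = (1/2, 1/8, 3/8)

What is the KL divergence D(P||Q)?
D(P||Q) = Σ P(i) log₂(P(i)/Q(i))
  i=0: (3/8) × log₂((3/8)/(1/2)) = (3/8) × log₂(3/4) = -0.1556
  i=1: (1/4) × log₂((1/4)/(1/8)) = (1/4) × log₂(2) = 0.2500
  i=2: (3/8) × log₂((3/8)/(3/8)) = (3/8) × log₂(1) = 0.0000
D(P||Q) = -0.1556 + 0.2500 + 0.0000
  = 0.0944 bits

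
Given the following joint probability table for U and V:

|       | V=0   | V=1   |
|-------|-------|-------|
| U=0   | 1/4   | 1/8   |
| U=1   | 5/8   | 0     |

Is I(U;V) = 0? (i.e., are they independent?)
Marginal P(U) (row sums):
  P(U=0) = 1/4 + 1/8 = 3/8
  P(U=1) = 5/8 + 0 = 5/8
Marginal P(V) (column sums):
  P(V=0) = 1/4 + 5/8 = 7/8
  P(V=1) = 1/8 + 0 = 1/8

U and V are independent iff P(U=i,V=j) = P(U=i)·P(V=j) for every cell.
  P(U=0)·P(V=0) = 3/8 × 7/8 = 21/64, but P(U=0,V=0) = 1/4 ✗

No, U and V are not independent. Quantitatively, I(U;V) > 0:

H(U) = -[(3/8)·log₂(3/8) + (5/8)·log₂(5/8)]
  = 0.5306 + 0.4238
  = 0.9544 bits
H(V) = -[(7/8)·log₂(7/8) + (1/8)·log₂(1/8)]
  = 0.1686 + 0.3750
  = 0.5436 bits
H(U,V) = -[(1/4)·log₂(1/4) + (1/8)·log₂(1/8) + (5/8)·log₂(5/8)]
  = 0.5000 + 0.3750 + 0.4238
  = 1.2988 bits
I(U;V) = H(U) + H(V) - H(U,V) = 0.9544 + 0.5436 - 1.2988 = 0.1992 bits > 0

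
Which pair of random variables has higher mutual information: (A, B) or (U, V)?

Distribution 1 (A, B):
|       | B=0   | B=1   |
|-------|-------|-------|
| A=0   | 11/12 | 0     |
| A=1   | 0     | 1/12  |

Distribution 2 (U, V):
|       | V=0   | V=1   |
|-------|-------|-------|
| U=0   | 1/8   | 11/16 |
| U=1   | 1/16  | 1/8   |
Distribution 1 (A, B):
Marginal P(A) (row sums):
  P(A=0) = 11/12 + 0 = 11/12
  P(A=1) = 0 + 1/12 = 1/12
Marginal P(B) (column sums):
  P(B=0) = 11/12 + 0 = 11/12
  P(B=1) = 0 + 1/12 = 1/12

H(A) = -[(11/12)·log₂(11/12) + (1/12)·log₂(1/12)]
  = 0.1151 + 0.2987
  = 0.4138 bits
H(B) = -[(11/12)·log₂(11/12) + (1/12)·log₂(1/12)]
  = 0.1151 + 0.2987
  = 0.4138 bits
H(A,B) = -[(11/12)·log₂(11/12) + (1/12)·log₂(1/12)]
  = 0.1151 + 0.2987
  = 0.4138 bits

I(A;B) = H(A) + H(B) - H(A,B)
  = 0.4138 + 0.4138 - 0.4138
  = 0.4138 bits

Distribution 2 (U, V):
Marginal P(U) (row sums):
  P(U=0) = 1/8 + 11/16 = 13/16
  P(U=1) = 1/16 + 1/8 = 3/16
Marginal P(V) (column sums):
  P(V=0) = 1/8 + 1/16 = 3/16
  P(V=1) = 11/16 + 1/8 = 13/16

H(U) = -[(13/16)·log₂(13/16) + (3/16)·log₂(3/16)]
  = 0.2434 + 0.4528
  = 0.6962 bits
H(V) = -[(3/16)·log₂(3/16) + (13/16)·log₂(13/16)]
  = 0.4528 + 0.2434
  = 0.6962 bits
H(U,V) = -[(1/8)·log₂(1/8) + (11/16)·log₂(11/16) + (1/16)·log₂(1/16) + (1/8)·log₂(1/8)]
  = 0.3750 + 0.3716 + 0.2500 + 0.3750
  = 1.3716 bits

I(U;V) = H(U) + H(V) - H(U,V)
  = 0.6962 + 0.6962 - 1.3716
  = 0.0208 bits

I(A;B) = 0.4138 bits > I(U;V) = 0.0208 bits, so (A, B) has the higher mutual information (stronger dependence).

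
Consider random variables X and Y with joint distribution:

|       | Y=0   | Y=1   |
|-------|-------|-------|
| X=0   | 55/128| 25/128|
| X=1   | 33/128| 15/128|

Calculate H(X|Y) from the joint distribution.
Marginal P(Y) (column sums):
  P(Y=0) = 55/128 + 33/128 = 11/16
  P(Y=1) = 25/128 + 15/128 = 5/16

H(X|Y) = -Σ P(X,Y)·log₂ P(X|Y), where P(X|Y) = P(X,Y) / P(Y)
  (X=0,Y=0): P(X|Y) = (55/128)/(11/16) = 5/8;  -(55/128)·log₂(5/8) = 0.2914
  (X=0,Y=1): P(X|Y) = (25/128)/(5/16) = 5/8;  -(25/128)·log₂(5/8) = 0.1324
  (X=1,Y=0): P(X|Y) = (33/128)/(11/16) = 3/8;  -(33/128)·log₂(3/8) = 0.3648
  (X=1,Y=1): P(X|Y) = (15/128)/(5/16) = 3/8;  -(15/128)·log₂(3/8) = 0.1658
H(X|Y) = 0.2914 + 0.1324 + 0.3648 + 0.1658
  = 0.9544 bits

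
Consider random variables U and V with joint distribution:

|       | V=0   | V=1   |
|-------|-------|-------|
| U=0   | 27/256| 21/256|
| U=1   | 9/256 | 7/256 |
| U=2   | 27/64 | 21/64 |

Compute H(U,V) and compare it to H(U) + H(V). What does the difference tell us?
Marginal P(U) (row sums):
  P(U=0) = 27/256 + 21/256 = 3/16
  P(U=1) = 9/256 + 7/256 = 1/16
  P(U=2) = 27/64 + 21/64 = 3/4
Marginal P(V) (column sums):
  P(V=0) = 27/256 + 9/256 + 27/64 = 9/16
  P(V=1) = 21/256 + 7/256 + 21/64 = 7/16

H(U,V) = -[(27/256)·log₂(27/256) + (21/256)·log₂(21/256) + (9/256)·log₂(9/256) + (7/256)·log₂(7/256) + (27/64)·log₂(27/64) + (21/64)·log₂(21/64)]
  = 0.3423 + 0.2959 + 0.1698 + 0.1420 + 0.5253 + 0.5275
  = 2.0028 bits
H(U) = -[(3/16)·log₂(3/16) + (1/16)·log₂(1/16) + (3/4)·log₂(3/4)]
  = 0.4528 + 0.2500 + 0.3113
  = 1.0141 bits
H(V) = -[(9/16)·log₂(9/16) + (7/16)·log₂(7/16)]
  = 0.4669 + 0.5218
  = 0.9887 bits

H(U) + H(V) = 1.0141 + 0.9887 = 2.0028 bits
Difference: H(U) + H(V) - H(U,V) = 2.0028 - 2.0028 = 0.0000 bits = I(U;V)

The difference is the mutual information; it is 0 here, so U and V are independent (the joint entropy equals the sum of the marginal entropies).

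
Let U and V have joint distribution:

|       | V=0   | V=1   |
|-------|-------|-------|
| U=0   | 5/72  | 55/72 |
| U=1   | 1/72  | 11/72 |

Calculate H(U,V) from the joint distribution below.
H(U,V) = -Σ P(U,V) log₂ P(U,V), summed over the non-zero cells:
H(U,V) = -[(5/72)·log₂(5/72) + (55/72)·log₂(55/72) + (1/72)·log₂(1/72) + (11/72)·log₂(11/72)]
  = 0.2672 + 0.2968 + 0.0857 + 0.4141
  = 1.0638 bits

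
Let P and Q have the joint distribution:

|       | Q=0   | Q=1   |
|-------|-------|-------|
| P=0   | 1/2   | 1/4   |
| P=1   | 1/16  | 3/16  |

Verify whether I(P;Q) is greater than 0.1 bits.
Marginal P(P) (row sums):
  P(P=0) = 1/2 + 1/4 = 3/4
  P(P=1) = 1/16 + 3/16 = 1/4
Marginal P(Q) (column sums):
  P(Q=0) = 1/2 + 1/16 = 9/16
  P(Q=1) = 1/4 + 3/16 = 7/16

H(P) = -[(3/4)·log₂(3/4) + (1/4)·log₂(1/4)]
  = 0.3113 + 0.5000
  = 0.8113 bits
H(Q) = -[(9/16)·log₂(9/16) + (7/16)·log₂(7/16)]
  = 0.4669 + 0.5218
  = 0.9887 bits
H(P,Q) = -[(1/2)·log₂(1/2) + (1/4)·log₂(1/4) + (1/16)·log₂(1/16) + (3/16)·log₂(3/16)]
  = 0.5000 + 0.5000 + 0.2500 + 0.4528
  = 1.7028 bits

I(P;Q) = H(P) + H(Q) - H(P,Q)
  = 0.8113 + 0.9887 - 1.7028
  = 0.0972 bits

No. I(P;Q) = 0.0972 bits, which is ≤ 0.1 bits.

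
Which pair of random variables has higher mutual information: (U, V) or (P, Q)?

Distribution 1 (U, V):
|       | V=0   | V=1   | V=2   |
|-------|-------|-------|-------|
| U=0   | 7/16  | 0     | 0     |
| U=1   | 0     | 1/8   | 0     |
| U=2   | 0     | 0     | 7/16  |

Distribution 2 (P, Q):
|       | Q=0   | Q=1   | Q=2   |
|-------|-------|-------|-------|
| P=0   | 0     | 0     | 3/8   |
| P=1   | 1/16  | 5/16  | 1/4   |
Distribution 1 (U, V):
Marginal P(U) (row sums):
  P(U=0) = 7/16 + 0 + 0 = 7/16
  P(U=1) = 0 + 1/8 + 0 = 1/8
  P(U=2) = 0 + 0 + 7/16 = 7/16
Marginal P(V) (column sums):
  P(V=0) = 7/16 + 0 + 0 = 7/16
  P(V=1) = 0 + 1/8 + 0 = 1/8
  P(V=2) = 0 + 0 + 7/16 = 7/16

H(U) = -[(7/16)·log₂(7/16) + (1/8)·log₂(1/8) + (7/16)·log₂(7/16)]
  = 0.5218 + 0.3750 + 0.5218
  = 1.4186 bits
H(V) = -[(7/16)·log₂(7/16) + (1/8)·log₂(1/8) + (7/16)·log₂(7/16)]
  = 0.5218 + 0.3750 + 0.5218
  = 1.4186 bits
H(U,V) = -[(7/16)·log₂(7/16) + (1/8)·log₂(1/8) + (7/16)·log₂(7/16)]
  = 0.5218 + 0.3750 + 0.5218
  = 1.4186 bits

I(U;V) = H(U) + H(V) - H(U,V)
  = 1.4186 + 1.4186 - 1.4186
  = 1.4186 bits

Distribution 2 (P, Q):
Marginal P(P) (row sums):
  P(P=0) = 0 + 0 + 3/8 = 3/8
  P(P=1) = 1/16 + 5/16 + 1/4 = 5/8
Marginal P(Q) (column sums):
  P(Q=0) = 0 + 1/16 = 1/16
  P(Q=1) = 0 + 5/16 = 5/16
  P(Q=2) = 3/8 + 1/4 = 5/8

H(P) = -[(3/8)·log₂(3/8) + (5/8)·log₂(5/8)]
  = 0.5306 + 0.4238
  = 0.9544 bits
H(Q) = -[(1/16)·log₂(1/16) + (5/16)·log₂(5/16) + (5/8)·log₂(5/8)]
  = 0.2500 + 0.5244 + 0.4238
  = 1.1982 bits
H(P,Q) = -[(3/8)·log₂(3/8) + (1/16)·log₂(1/16) + (5/16)·log₂(5/16) + (1/4)·log₂(1/4)]
  = 0.5306 + 0.2500 + 0.5244 + 0.5000
  = 1.8050 bits

I(P;Q) = H(P) + H(Q) - H(P,Q)
  = 0.9544 + 1.1982 - 1.8050
  = 0.3476 bits

I(U;V) = 1.4186 bits > I(P;Q) = 0.3476 bits, so (U, V) has the higher mutual information (stronger dependence).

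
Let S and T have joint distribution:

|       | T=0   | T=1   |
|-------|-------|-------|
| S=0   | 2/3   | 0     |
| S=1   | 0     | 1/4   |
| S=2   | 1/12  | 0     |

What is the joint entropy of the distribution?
H(S,T) = -Σ P(S,T) log₂ P(S,T), summed over the non-zero cells:
H(S,T) = -[(2/3)·log₂(2/3) + (1/4)·log₂(1/4) + (1/12)·log₂(1/12)]
  = 0.3900 + 0.5000 + 0.2987
  = 1.1887 bits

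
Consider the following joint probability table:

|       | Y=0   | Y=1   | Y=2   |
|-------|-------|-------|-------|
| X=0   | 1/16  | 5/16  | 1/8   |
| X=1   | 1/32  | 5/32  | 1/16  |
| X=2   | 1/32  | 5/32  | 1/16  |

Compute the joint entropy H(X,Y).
H(X,Y) = -Σ P(X,Y) log₂ P(X,Y), summed over the non-zero cells:
H(X,Y) = -[(1/16)·log₂(1/16) + (5/16)·log₂(5/16) + (1/8)·log₂(1/8) + (1/32)·log₂(1/32) + (5/32)·log₂(5/32) + (1/16)·log₂(1/16) + (1/32)·log₂(1/32) + (5/32)·log₂(5/32) + (1/16)·log₂(1/16)]
  = 0.2500 + 0.5244 + 0.3750 + 0.1563 + 0.4184 + 0.2500 + 0.1563 + 0.4184 + 0.2500
  = 2.7988 bits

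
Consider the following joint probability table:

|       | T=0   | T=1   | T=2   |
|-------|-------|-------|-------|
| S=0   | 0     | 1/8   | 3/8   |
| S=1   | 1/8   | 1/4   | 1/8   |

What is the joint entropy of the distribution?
H(S,T) = -Σ P(S,T) log₂ P(S,T), summed over the non-zero cells:
H(S,T) = -[(1/8)·log₂(1/8) + (3/8)·log₂(3/8) + (1/8)·log₂(1/8) + (1/4)·log₂(1/4) + (1/8)·log₂(1/8)]
  = 0.3750 + 0.5306 + 0.3750 + 0.5000 + 0.3750
  = 2.1556 bits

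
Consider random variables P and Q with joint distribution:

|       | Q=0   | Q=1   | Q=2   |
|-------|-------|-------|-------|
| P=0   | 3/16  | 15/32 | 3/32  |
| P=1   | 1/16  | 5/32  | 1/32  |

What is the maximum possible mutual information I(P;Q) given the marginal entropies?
The upper bound on mutual information is I(P;Q) ≤ min(H(P), H(Q)).

Marginal P(P) (row sums):
  P(P=0) = 3/16 + 15/32 + 3/32 = 3/4
  P(P=1) = 1/16 + 5/32 + 1/32 = 1/4
Marginal P(Q) (column sums):
  P(Q=0) = 3/16 + 1/16 = 1/4
  P(Q=1) = 15/32 + 5/32 = 5/8
  P(Q=2) = 3/32 + 1/32 = 1/8

H(P) = -[(3/4)·log₂(3/4) + (1/4)·log₂(1/4)]
  = 0.3113 + 0.5000
  = 0.8113 bits
H(Q) = -[(1/4)·log₂(1/4) + (5/8)·log₂(5/8) + (1/8)·log₂(1/8)]
  = 0.5000 + 0.4238 + 0.3750
  = 1.2988 bits

Maximum possible I(P;Q) = min(0.8113, 1.2988) = 0.8113 bits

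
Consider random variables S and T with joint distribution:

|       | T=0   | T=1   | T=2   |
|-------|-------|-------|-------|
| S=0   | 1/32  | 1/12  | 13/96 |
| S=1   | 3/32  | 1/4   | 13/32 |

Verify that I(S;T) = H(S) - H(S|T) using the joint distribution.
Left side, from I(S;T) = H(S) + H(T) - H(S,T):
Marginal P(S) (row sums):
  P(S=0) = 1/32 + 1/12 + 13/96 = 1/4
  P(S=1) = 3/32 + 1/4 + 13/32 = 3/4
Marginal P(T) (column sums):
  P(T=0) = 1/32 + 3/32 = 1/8
  P(T=1) = 1/12 + 1/4 = 1/3
  P(T=2) = 13/96 + 13/32 = 13/24

H(S) = -[(1/4)·log₂(1/4) + (3/4)·log₂(3/4)]
  = 0.5000 + 0.3113
  = 0.8113 bits
H(T) = -[(1/8)·log₂(1/8) + (1/3)·log₂(1/3) + (13/24)·log₂(13/24)]
  = 0.3750 + 0.5283 + 0.4791
  = 1.3824 bits
H(S,T) = -[(1/32)·log₂(1/32) + (1/12)·log₂(1/12) + (13/96)·log₂(13/96) + (3/32)·log₂(3/32) + (1/4)·log₂(1/4) + (13/32)·log₂(13/32)]
  = 0.1563 + 0.2987 + 0.3906 + 0.3202 + 0.5000 + 0.5279
  = 2.1937 bits

I(S;T) = H(S) + H(T) - H(S,T)
  = 0.8113 + 1.3824 - 2.1937
  = 0.0000 bits

Right side, with H(S|T) computed directly from the conditional probabilities:
H(S|T) = -Σ P(S,T)·log₂ P(S|T), where P(S|T) = P(S,T) / P(T)
  (S=0,T=0): P(S|T) = (1/32)/(1/8) = 1/4;  -(1/32)·log₂(1/4) = 0.0625
  (S=0,T=1): P(S|T) = (1/12)/(1/3) = 1/4;  -(1/12)·log₂(1/4) = 0.1667
  (S=0,T=2): P(S|T) = (13/96)/(13/24) = 1/4;  -(13/96)·log₂(1/4) = 0.2708
  (S=1,T=0): P(S|T) = (3/32)/(1/8) = 3/4;  -(3/32)·log₂(3/4) = 0.0389
  (S=1,T=1): P(S|T) = (1/4)/(1/3) = 3/4;  -(1/4)·log₂(3/4) = 0.1038
  (S=1,T=2): P(S|T) = (13/32)/(13/24) = 3/4;  -(13/32)·log₂(3/4) = 0.1686
H(S|T) = 0.0625 + 0.1667 + 0.2708 + 0.0389 + 0.1038 + 0.1686
  = 0.8113 bits
H(S) - H(S|T) = 0.8113 - 0.8113 = 0.0000 bits

Both sides equal 0.0000 bits, so I(S;T) = H(S) - H(S|T) ✓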